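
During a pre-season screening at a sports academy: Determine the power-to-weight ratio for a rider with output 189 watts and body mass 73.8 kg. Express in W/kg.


P/W = 189 / 73.8 = 2.561 W/kg

2.561 W/kg


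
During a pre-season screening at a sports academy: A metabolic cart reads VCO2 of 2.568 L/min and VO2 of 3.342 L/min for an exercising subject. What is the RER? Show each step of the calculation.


RER = VCO2 / VO2 = 2.568 / 3.342 = 0.7684

0.7684


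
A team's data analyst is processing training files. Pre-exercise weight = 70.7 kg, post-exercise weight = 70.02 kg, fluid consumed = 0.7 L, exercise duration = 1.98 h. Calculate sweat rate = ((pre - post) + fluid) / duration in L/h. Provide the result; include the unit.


Weight loss = 70.7 - 70.02 = 0.68 kg (approx L)
Total sweat = 0.68 + 0.7 = 1.38 L
Sweat rate = 1.38 / 1.98 = 0.697 L/h

0.697 L/h


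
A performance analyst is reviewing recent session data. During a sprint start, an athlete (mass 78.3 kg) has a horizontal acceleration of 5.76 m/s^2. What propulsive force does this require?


Propulsive force = mass * acceleration
= 78.3 kg * 5.76 m/s^2
= 451.01 N

451.01 N


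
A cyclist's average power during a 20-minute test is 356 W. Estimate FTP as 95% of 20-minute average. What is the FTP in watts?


FTP = 20-min power * 0.95
= 356 * 0.95
= 338.2 W

338.2 W


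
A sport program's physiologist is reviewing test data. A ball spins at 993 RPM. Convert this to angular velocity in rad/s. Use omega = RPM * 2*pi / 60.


omega = 993 * 2 * pi / 60
= 993 * 6.28318531 / 60
= 6239.203 / 60
= 103.987 rad/s

103.987 rad/s


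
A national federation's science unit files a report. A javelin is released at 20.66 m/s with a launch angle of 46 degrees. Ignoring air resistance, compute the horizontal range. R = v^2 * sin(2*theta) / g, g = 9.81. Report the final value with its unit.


Launch speed squared = 426.8356
sin(2 * 46 deg) = 0.999391
Range = 426.8356 * 0.999391 / 9.81
= 43.484 m

43.484 m


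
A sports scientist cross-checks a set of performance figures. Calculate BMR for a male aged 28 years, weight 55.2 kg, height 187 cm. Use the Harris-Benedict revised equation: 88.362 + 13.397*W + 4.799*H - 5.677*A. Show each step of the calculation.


Substituting values:
W term = 13.397 * 55.2 = 739.5144
H term = 4.799 * 187 = 897.413
A term = 5.677 * 28 = 158.956
BMR = 1566.33 kcal/day

1566.33 kcal/day


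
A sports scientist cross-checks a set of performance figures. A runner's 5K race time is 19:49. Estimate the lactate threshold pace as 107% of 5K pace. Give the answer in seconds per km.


Total race time = 19*60 + 49 = 1189 seconds
5K pace = 1189 / 5 = 237.8 sec/km
LT pace = 237.8 * 1.07 = 254.45 sec/km

254.45 s/km


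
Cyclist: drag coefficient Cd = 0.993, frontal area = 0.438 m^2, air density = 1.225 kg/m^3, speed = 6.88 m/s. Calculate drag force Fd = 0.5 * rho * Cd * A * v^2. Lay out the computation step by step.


v^2 = 6.88^2 = 47.3344
Fd = 0.5 * 1.225 * 0.993 * 0.438 * 47.3344
= 12.61 N

12.61 N


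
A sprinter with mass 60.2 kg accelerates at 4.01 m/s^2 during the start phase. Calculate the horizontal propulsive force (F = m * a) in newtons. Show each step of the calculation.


F = m * a
= 60.2 * 4.01
= 241.4 N

241.4 N


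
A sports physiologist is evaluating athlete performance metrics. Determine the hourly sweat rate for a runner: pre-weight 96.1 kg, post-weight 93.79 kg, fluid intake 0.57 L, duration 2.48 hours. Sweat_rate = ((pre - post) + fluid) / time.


Mass lost = 96.1 - 93.79 = 2.31 kg
Add fluid consumed: 2.31 + 0.57 = 2.88 L total sweat
Sweat rate = 2.88 / 2.48 = 1.161 L/h

1.161 L/h


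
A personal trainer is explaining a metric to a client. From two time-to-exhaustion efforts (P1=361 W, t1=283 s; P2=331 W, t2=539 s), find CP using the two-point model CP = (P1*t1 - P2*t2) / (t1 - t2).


Work in trial 1 = 102163 J
Work in trial 2 = 178409 J
Delta work = -76246 J
Delta time = -256 s
CP = -76246 / -256 = 297.84 W

297.84 W


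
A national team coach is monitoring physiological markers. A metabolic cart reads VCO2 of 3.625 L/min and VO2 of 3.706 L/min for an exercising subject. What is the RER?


RER = VCO2 / VO2 = 3.625 / 3.706 = 0.9781

0.9781


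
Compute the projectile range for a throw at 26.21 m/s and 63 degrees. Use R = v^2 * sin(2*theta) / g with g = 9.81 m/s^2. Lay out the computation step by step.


Two times the angle = 126 degrees
sin(126) = 0.809017
R = 686.9641 * 0.809017 / 9.81 = 56.653 m

56.653 m


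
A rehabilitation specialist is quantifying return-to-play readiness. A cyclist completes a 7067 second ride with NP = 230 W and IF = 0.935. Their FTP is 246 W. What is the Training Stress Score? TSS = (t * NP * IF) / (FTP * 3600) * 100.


t * NP * IF = 7067 * 230 * 0.935 = 1519758.35
FTP * 3600 = 885600
TSS = (1519758.35 / 885600) * 100 = 171.61

171.61 TSS


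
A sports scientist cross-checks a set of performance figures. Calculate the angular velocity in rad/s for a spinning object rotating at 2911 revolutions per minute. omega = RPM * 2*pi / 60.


omega = RPM * 2*pi / 60
= 2911 * 6.28318531 / 60
= 304.839 rad/s

304.839 rad/s


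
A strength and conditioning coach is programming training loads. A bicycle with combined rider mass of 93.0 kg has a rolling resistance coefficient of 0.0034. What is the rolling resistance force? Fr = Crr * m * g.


Fr = 0.0034 * 93.0 * 9.81
= 0.3162 * 9.81
= 3.102 N

3.102 N


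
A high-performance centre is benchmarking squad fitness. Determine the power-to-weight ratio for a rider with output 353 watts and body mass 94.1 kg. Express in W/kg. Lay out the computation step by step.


P/W = 353 / 94.1 = 3.751 W/kg

3.751 W/kg


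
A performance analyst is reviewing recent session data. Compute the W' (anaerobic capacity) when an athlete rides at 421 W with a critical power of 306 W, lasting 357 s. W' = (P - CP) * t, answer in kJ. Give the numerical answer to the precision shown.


Above-CP power = 115 W
Duration = 357 s
W' = 115 * 357 = 41055 J
Convert: 41055 / 1000 = 41.055 kJ

41.055 kJ


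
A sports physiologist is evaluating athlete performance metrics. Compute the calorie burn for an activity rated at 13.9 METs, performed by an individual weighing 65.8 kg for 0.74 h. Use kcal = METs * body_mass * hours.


Product of METs and mass = 13.9 * 65.8 = 914.62
Total kcal = 914.62 * 0.74 = 676.82 kcal

676.82 kcal


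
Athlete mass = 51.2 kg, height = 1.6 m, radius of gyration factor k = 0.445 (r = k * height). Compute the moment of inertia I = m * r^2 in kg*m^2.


r = k * height = 0.445 * 1.6 = 0.712 m
r^2 = 0.712^2 = 0.506944
I = 51.2 * 0.506944 = 25.956 kg*m^2

25.956 kg*m^2


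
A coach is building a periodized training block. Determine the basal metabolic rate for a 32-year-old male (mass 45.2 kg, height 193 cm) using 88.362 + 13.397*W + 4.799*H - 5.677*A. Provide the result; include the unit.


BMR = 88.362 + 13.397*45.2 + 4.799*193 - 5.677*32
= 1438.45 kcal/day

1438.45 kcal/day


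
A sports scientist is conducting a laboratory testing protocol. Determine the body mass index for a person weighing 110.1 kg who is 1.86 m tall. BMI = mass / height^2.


BMI = mass / height^2
= 110.1 / 1.86^2
= 110.1 / 3.4596
= 31.82 kg/m^2

31.82 kg/m^2


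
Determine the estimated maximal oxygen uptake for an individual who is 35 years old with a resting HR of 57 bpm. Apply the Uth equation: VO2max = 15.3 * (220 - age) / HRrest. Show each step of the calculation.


HRmax = 220 - 35 = 185
VO2max = 15.3 * (185 / 57)
= 15.3 * 3.2456
= 49.66 mL/kg/min

49.66 mL/kg/min


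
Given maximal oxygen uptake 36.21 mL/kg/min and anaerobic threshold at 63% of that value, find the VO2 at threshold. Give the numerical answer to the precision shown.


Percentage as decimal = 0.63
VO2 at AT = 36.21 * 0.63 = 22.81 mL/kg/min

22.81 mL/kg/min


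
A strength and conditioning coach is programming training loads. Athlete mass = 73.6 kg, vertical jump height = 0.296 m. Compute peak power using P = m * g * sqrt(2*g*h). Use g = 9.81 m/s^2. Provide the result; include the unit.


sqrt(2 * 9.81 * 0.296) = sqrt(5.80752) = 2.40988 m/s
P = 73.6 * 9.81 * 2.40988
= 1739.97 W

1739.97 W


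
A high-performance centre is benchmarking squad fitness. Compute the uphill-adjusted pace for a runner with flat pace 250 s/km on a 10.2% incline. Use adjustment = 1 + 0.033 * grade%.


Adjustment factor = 1 + 0.033 * 10.2 = 1.3366
Grade-adjusted pace = 250 * 1.3366 = 334.15 s/km

334.15 s/km


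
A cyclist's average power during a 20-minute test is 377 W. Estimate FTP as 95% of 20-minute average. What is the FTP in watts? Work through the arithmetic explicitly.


FTP = 20-min power * 0.95
= 377 * 0.95
= 358.15 W

358.15 W


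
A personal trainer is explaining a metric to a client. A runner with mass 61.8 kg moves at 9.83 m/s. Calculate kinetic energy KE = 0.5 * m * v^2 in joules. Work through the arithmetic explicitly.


v^2 = 9.83^2 = 96.6289
KE = 0.5 * 61.8 * 96.6289
= 2985.83 J

2985.83 J


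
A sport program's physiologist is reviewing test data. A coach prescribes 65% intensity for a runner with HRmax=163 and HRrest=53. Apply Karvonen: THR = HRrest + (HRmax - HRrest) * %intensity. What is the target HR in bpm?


Heart rate reserve = 163 - 53 = 110
Intensity fraction = 65 / 100 = 0.65
THR = 53 + 110 * 0.65 = 124.5 bpm

124.5 bpm


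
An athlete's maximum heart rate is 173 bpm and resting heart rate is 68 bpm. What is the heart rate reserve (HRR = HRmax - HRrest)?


HRR = HRmax - HRrest
= 173 - 68
= 105 bpm

105 bpm


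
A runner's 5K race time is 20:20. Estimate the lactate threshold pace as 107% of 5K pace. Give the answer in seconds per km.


Total race time = 20*60 + 20 = 1220 seconds
5K pace = 1220 / 5 = 244.0 sec/km
LT pace = 244.0 * 1.07 = 261.08 sec/km

261.08 s/km


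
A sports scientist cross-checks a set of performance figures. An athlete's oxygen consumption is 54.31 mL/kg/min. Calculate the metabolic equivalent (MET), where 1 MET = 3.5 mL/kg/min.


MET = VO2 / 3.5
= 54.31 / 3.5
= 15.52 METs

15.52 METs


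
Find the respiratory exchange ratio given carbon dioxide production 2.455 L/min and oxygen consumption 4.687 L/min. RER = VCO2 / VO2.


VCO2 = 2.455 L/min
VO2 = 4.687 L/min
RER = 2.455 / 4.687 = 0.5238

0.5238


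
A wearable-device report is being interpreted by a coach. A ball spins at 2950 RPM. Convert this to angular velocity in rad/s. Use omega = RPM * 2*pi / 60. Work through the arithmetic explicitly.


omega = 2950 * 2 * pi / 60
= 2950 * 6.28318531 / 60
= 18535.397 / 60
= 308.923 rad/s

308.923 rad/s


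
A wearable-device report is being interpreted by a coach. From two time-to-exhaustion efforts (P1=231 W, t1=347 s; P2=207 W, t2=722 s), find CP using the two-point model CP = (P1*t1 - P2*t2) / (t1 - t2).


Work in trial 1 = 80157 J
Work in trial 2 = 149454 J
Delta work = -69297 J
Delta time = -375 s
CP = -69297 / -375 = 184.79 W

184.79 W


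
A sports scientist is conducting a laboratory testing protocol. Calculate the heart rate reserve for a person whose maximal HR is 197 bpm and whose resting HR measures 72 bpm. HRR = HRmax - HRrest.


HRmax = 197 bpm
HRrest = 72 bpm
HRR = 197 - 72 = 125 bpm

125 bpm


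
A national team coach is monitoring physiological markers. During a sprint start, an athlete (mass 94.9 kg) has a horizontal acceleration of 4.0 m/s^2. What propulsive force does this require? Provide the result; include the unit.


Propulsive force = mass * acceleration
= 94.9 kg * 4.0 m/s^2
= 379.6 N

379.6 N


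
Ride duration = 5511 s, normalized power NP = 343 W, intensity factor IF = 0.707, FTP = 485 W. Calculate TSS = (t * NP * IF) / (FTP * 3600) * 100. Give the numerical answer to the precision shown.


Numerator = 5511 * 343 * 0.707 = 1336423.011
Denominator = 485 * 3600 = 1746000
TSS = 1336423.011 / 1746000 * 100
= 76.54

76.54 TSS


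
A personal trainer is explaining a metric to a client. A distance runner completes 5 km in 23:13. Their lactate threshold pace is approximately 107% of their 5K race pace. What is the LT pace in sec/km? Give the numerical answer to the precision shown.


Convert to seconds: 23 min 13 s = 1393 s
Pace per km = 1393 / 5 = 278.6 s/km
LT pace = 278.6 * 1.07 = 298.1 s/km

298.1 s/km


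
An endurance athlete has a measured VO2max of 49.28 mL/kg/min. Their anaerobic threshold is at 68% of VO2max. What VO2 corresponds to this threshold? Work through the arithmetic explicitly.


Anaerobic threshold VO2 = VO2max * 68%
= 49.28 * 0.68
= 33.51 mL/kg/min

33.51 mL/kg/min


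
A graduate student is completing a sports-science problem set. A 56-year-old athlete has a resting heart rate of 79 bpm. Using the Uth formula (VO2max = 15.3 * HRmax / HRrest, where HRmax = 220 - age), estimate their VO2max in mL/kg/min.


HRmax = 220 - 56 = 164 bpm
Ratio = HRmax / HRrest = 164 / 79 = 2.0759
VO2max = 15.3 * 2.0759 = 31.76 mL/kg/min

31.76 mL/kg/min


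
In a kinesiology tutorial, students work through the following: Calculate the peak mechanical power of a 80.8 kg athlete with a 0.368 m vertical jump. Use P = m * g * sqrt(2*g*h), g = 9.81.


First, sqrt(2gh) = sqrt(2 * 9.81 * 0.368)
= sqrt(7.22016) = 2.687036 m/s
Power = 80.8 * 9.81 * 2.687036 = 2129.87 W

2129.87 W


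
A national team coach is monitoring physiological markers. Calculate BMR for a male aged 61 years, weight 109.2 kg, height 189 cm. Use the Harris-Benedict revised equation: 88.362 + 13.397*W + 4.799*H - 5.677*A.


Substituting values:
W term = 13.397 * 109.2 = 1462.9524
H term = 4.799 * 189 = 907.011
A term = 5.677 * 61 = 346.297
BMR = 2112.03 kcal/day

2112.03 kcal/day


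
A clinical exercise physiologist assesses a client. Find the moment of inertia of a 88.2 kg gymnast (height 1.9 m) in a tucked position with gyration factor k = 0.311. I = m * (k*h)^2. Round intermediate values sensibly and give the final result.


Radius of gyration = 0.311 * 1.9 = 0.5909 m
I = 88.2 * 0.5909^2
= 88.2 * 0.349163
= 30.796 kg*m^2

30.796 kg*m^2


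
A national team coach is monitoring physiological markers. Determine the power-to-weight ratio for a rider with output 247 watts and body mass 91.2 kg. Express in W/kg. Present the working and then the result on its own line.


P/W = 247 / 91.2 = 2.708 W/kg

2.708 W/kg


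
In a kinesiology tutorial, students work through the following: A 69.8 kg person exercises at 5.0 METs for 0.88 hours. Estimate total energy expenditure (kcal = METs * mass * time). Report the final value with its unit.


Energy = METs * mass(kg) * time(h)
= 5.0 * 69.8 * 0.88
= 307.12 kcal

307.12 kcal


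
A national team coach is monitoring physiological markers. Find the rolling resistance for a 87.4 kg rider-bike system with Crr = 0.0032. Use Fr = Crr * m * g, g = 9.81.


m * g = 87.4 * 9.81 = 857.394 N
Fr = 0.0032 * 857.394 = 2.744 N

2.744 N


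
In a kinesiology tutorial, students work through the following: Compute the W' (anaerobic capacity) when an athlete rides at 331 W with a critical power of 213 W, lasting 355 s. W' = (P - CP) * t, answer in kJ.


Above-CP power = 118 W
Duration = 355 s
W' = 118 * 355 = 41890 J
Convert: 41890 / 1000 = 41.89 kJ

41.89 kJ


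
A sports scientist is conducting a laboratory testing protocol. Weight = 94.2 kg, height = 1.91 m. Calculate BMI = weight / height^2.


height^2 = 1.91^2 = 3.6481
BMI = 94.2 / 3.6481 = 25.82 kg/m^2

25.82 kg/m^2


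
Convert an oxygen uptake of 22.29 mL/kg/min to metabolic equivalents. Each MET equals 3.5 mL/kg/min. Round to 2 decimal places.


One MET = 3.5 mL/kg/min
Number of METs = 22.29 / 3.5
= 6.37 METs

6.37 METs


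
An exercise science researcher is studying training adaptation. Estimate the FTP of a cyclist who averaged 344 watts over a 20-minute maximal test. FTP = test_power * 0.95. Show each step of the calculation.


FTP = 344 * 0.95 = 326.8 W

326.8 W


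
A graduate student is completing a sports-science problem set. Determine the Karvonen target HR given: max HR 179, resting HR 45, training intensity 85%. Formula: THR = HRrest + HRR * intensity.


HRR = HRmax - HRrest = 179 - 45 = 134
THR = 45 + 134 * 0.85
= 158.9 bpm

158.9 bpm


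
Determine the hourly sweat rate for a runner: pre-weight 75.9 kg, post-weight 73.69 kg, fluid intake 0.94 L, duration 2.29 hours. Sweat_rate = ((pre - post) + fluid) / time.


Mass lost = 75.9 - 73.69 = 2.21 kg
Add fluid consumed: 2.21 + 0.94 = 3.15 L total sweat
Sweat rate = 3.15 / 2.29 = 1.376 L/h

1.376 L/h


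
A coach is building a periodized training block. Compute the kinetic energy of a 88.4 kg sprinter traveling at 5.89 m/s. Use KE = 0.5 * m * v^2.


Velocity squared = 34.6921
KE = 0.5 * 88.4 * 34.6921 = 1533.39 J

1533.39 J


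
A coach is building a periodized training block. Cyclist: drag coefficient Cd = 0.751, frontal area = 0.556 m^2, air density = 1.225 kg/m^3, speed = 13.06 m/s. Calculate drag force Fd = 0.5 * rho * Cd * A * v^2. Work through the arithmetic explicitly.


v^2 = 13.06^2 = 170.5636
Fd = 0.5 * 1.225 * 0.751 * 0.556 * 170.5636
= 43.622 N

43.622 N


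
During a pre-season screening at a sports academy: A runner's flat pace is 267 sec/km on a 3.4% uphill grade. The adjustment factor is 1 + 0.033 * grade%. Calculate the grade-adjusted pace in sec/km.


Factor = 1 + 0.033 * 3.4 = 1.1122
Adjusted pace = 267 * 1.1122
= 296.96 sec/km

296.96 s/km


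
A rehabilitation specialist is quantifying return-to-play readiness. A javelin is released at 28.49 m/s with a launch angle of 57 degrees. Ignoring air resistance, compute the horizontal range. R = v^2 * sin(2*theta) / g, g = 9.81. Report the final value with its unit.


Launch speed squared = 811.6801
sin(2 * 57 deg) = 0.913545
Range = 811.6801 * 0.913545 / 9.81
= 75.587 m

75.587 m


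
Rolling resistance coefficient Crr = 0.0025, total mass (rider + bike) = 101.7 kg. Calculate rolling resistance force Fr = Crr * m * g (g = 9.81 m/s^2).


Fr = Crr * m * g
= 0.0025 * 101.7 * 9.81
= 2.494 N

2.494 N


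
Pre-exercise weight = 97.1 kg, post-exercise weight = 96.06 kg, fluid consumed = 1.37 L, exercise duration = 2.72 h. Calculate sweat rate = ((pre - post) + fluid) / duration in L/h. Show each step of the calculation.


Weight loss = 97.1 - 96.06 = 1.04 kg (approx L)
Total sweat = 1.04 + 1.37 = 2.41 L
Sweat rate = 2.41 / 2.72 = 0.886 L/h

0.886 L/h


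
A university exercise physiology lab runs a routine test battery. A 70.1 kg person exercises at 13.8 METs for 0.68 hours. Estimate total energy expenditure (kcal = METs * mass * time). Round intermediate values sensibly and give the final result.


Energy = METs * mass(kg) * time(h)
= 13.8 * 70.1 * 0.68
= 657.82 kcal

657.82 kcal


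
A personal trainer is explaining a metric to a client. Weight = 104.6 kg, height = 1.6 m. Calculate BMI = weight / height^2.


height^2 = 1.6^2 = 2.56
BMI = 104.6 / 2.56 = 40.86 kg/m^2

40.86 kg/m^2


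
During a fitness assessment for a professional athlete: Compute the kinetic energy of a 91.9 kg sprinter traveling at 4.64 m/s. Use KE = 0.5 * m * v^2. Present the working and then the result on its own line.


Velocity squared = 21.5296
KE = 0.5 * 91.9 * 21.5296 = 989.29 J

989.29 J


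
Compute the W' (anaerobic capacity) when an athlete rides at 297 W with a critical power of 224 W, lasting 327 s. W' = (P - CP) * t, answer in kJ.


Above-CP power = 73 W
Duration = 327 s
W' = 73 * 327 = 23871 J
Convert: 23871 / 1000 = 23.871 kJ

23.871 kJ


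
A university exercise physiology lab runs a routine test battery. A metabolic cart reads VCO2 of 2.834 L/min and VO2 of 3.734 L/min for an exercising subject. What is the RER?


RER = VCO2 / VO2 = 2.834 / 3.734 = 0.759

0.759


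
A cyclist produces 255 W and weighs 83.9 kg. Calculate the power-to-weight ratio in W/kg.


P/W = power / mass
= 255 / 83.9
= 3.039 W/kg

3.039 W/kg


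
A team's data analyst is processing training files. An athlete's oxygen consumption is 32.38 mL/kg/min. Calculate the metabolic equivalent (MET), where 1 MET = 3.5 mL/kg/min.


MET = VO2 / 3.5
= 32.38 / 3.5
= 9.25 METs

9.25 METs


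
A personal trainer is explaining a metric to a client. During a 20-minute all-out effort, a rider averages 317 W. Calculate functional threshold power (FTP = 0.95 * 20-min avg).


FTP = 0.95 * 317
= 301.15 W

301.15 W


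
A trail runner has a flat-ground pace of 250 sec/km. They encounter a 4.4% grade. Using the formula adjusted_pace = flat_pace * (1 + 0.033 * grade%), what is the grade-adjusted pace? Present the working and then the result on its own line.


Grade factor = 1 + 0.033 * 4.4 = 1.1452
Adjusted = 250 * 1.1452 = 286.3 sec/km

286.3 s/km


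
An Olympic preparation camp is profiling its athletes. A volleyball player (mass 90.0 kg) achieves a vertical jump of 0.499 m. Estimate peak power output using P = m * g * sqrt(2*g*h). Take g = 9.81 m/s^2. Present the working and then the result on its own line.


2 * g * h = 2 * 9.81 * 0.499 = 9.79038
sqrt(9.79038) = 3.128958 m/s
P = 90.0 * 9.81 * 3.128958 = 2762.56 W

2762.56 W


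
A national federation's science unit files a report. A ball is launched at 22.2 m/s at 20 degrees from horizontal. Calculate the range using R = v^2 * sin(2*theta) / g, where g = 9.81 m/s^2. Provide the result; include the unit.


sin(2 * 20) = sin(40) = 0.642788
v^2 = 22.2^2 = 492.84
R = 492.84 * 0.642788 / 9.81
= 32.293 m

32.293 m


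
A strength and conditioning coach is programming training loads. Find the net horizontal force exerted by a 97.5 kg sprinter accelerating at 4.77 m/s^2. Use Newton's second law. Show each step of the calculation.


Newton's second law: F = m * a
F = 97.5 * 4.77 = 465.08 N

465.08 N


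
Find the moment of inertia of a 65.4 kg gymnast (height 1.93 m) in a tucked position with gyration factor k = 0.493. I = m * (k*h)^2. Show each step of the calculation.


Radius of gyration = 0.493 * 1.93 = 0.95149 m
I = 65.4 * 0.95149^2
= 65.4 * 0.905333
= 59.209 kg*m^2

59.209 kg*m^2


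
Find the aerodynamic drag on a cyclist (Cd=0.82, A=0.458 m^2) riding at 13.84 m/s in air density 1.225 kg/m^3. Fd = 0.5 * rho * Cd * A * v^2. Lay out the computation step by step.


Fd = 0.5 * 1.225 * 0.82 * 0.458 * 13.84^2
= 0.5 * 1.225 * 0.82 * 0.458 * 191.5456
= 44.061 N

44.061 N


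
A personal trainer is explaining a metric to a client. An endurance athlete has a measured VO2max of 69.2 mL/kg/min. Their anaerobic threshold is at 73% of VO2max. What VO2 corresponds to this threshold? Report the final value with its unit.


Anaerobic threshold VO2 = VO2max * 73%
= 69.2 * 0.73
= 50.52 mL/kg/min

50.52 mL/kg/min


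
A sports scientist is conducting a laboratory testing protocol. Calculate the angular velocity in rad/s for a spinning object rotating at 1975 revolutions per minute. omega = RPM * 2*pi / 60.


omega = RPM * 2*pi / 60
= 1975 * 6.28318531 / 60
= 206.822 rad/s

206.822 rad/s


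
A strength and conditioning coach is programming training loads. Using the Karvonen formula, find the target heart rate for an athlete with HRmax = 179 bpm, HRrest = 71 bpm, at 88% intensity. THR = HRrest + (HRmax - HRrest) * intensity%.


HRR = 179 - 71 = 108
THR = 71 + 108 * 0.88
= 71 + 95.04
= 166.04 bpm

166.04 bpm


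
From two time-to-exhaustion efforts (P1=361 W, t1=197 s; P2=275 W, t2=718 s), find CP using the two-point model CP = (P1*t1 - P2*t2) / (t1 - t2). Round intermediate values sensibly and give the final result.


Work in trial 1 = 71117 J
Work in trial 2 = 197450 J
Delta work = -126333 J
Delta time = -521 s
CP = -126333 / -521 = 242.48 W

242.48 W


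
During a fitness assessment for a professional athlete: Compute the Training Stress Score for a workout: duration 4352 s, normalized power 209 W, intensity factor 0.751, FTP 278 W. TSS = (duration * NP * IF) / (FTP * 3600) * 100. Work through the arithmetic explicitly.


Product = 4352 * 209 * 0.751 = 683085.568
Base = 278 * 3600 = 1000800
TSS = 683085.568 / 1000800 * 100 = 68.25

68.25 TSS


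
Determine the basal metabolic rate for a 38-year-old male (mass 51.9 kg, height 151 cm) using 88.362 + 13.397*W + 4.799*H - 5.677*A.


BMR = 88.362 + 13.397*51.9 + 4.799*151 - 5.677*38
= 1292.59 kcal/day

1292.59 kcal/day


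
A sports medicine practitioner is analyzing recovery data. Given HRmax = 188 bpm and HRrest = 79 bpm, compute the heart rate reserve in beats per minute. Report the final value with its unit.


Heart rate reserve = maximum HR minus resting HR
HRR = 188 - 79 = 109 bpm

109 bpm


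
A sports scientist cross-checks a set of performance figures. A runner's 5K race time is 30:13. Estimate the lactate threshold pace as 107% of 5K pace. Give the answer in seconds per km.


Total race time = 30*60 + 13 = 1813 seconds
5K pace = 1813 / 5 = 362.6 sec/km
LT pace = 362.6 * 1.07 = 387.98 sec/km

387.98 s/km


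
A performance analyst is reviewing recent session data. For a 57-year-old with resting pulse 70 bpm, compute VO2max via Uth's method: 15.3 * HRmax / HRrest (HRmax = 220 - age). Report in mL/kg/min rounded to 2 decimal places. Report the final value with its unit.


Step 1: HRmax = 220 - 57 = 163 bpm
Step 2: Ratio = 163 / 70 = 2.3286
Step 3: VO2max = 15.3 * 2.3286 = 35.63 mL/kg/min

35.63 mL/kg/min


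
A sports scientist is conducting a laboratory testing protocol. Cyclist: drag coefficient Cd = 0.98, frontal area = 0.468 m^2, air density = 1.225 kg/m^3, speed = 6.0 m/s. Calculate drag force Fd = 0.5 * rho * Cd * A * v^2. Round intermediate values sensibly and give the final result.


v^2 = 6.0^2 = 36.0
Fd = 0.5 * 1.225 * 0.98 * 0.468 * 36.0
= 10.113 N

10.113 N


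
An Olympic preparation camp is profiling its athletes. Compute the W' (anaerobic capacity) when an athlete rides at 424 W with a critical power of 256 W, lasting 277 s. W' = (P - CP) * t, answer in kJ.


Above-CP power = 168 W
Duration = 277 s
W' = 168 * 277 = 46536 J
Convert: 46536 / 1000 = 46.536 kJ

46.536 kJ


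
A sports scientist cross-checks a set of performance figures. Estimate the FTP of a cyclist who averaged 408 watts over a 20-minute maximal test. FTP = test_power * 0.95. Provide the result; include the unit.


FTP = 408 * 0.95 = 387.6 W

387.6 W


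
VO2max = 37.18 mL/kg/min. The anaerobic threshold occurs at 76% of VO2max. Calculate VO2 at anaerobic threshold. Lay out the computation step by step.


AT fraction = 76 / 100 = 0.76
AT VO2 = 37.18 * 0.76
= 28.26 mL/kg/min

28.26 mL/kg/min


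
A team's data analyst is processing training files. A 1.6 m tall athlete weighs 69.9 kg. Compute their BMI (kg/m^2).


height^2 = 2.56 m^2
BMI = 69.9 / 2.56 = 27.3 kg/m^2

27.3 kg/m^2


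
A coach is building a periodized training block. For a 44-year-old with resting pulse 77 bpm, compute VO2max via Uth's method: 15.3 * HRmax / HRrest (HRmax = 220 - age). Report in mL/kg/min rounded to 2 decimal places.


Step 1: HRmax = 220 - 44 = 176 bpm
Step 2: Ratio = 176 / 77 = 2.2857
Step 3: VO2max = 15.3 * 2.2857 = 34.97 mL/kg/min

34.97 mL/kg/min


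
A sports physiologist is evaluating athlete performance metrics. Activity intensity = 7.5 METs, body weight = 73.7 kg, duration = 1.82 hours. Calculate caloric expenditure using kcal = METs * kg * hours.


kcal = 7.5 * 73.7 * 1.82
= 552.75 * 1.82
= 1006.01 kcal

1006.01 kcal


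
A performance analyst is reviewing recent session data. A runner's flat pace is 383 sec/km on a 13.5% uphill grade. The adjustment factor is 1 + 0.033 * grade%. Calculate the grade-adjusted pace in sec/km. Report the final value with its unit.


Factor = 1 + 0.033 * 13.5 = 1.4455
Adjusted pace = 383 * 1.4455
= 553.63 sec/km

553.63 s/km


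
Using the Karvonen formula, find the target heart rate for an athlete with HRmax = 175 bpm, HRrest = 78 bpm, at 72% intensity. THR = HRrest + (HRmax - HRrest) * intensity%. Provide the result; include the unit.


HRR = 175 - 78 = 97
THR = 78 + 97 * 0.72
= 78 + 69.84
= 147.84 bpm

147.84 bpm


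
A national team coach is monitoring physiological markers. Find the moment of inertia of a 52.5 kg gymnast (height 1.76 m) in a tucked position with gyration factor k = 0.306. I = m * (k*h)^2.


Radius of gyration = 0.306 * 1.76 = 0.53856 m
I = 52.5 * 0.53856^2
= 52.5 * 0.290047
= 15.227 kg*m^2

15.227 kg*m^2


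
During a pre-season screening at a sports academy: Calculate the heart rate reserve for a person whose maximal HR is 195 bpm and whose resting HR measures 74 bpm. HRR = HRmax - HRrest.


HRmax = 195 bpm
HRrest = 74 bpm
HRR = 195 - 74 = 121 bpm

121 bpm


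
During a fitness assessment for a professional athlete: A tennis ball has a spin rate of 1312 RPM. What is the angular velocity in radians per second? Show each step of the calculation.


Convert RPM to rad/s: multiply by 2*pi and divide by 60
omega = 1312 * 2 * pi / 60
= 137.392 rad/s

137.392 rad/s


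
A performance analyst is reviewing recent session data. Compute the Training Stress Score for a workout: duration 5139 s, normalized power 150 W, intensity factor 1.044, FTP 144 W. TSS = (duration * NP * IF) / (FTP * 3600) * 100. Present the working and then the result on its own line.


Product = 5139 * 150 * 1.044 = 804767.4
Base = 144 * 3600 = 518400
TSS = 804767.4 / 518400 * 100 = 155.24

155.24 TSS


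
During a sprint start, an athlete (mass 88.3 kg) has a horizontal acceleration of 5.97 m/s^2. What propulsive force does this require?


Propulsive force = mass * acceleration
= 88.3 kg * 5.97 m/s^2
= 527.15 N

527.15 N


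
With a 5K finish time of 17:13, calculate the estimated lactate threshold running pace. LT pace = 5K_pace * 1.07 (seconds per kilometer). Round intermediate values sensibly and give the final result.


Race duration = 1033 s for 5 km
Average pace = 1033 / 5 = 206.6 s/km
LT pace = 206.6 * 1.07
= 221.06 s/km

221.06 s/km


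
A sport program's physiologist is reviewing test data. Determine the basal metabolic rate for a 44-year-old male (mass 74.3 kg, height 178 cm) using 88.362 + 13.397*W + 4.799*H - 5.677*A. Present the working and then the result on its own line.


BMR = 88.362 + 13.397*74.3 + 4.799*178 - 5.677*44
= 1688.19 kcal/day

1688.19 kcal/day


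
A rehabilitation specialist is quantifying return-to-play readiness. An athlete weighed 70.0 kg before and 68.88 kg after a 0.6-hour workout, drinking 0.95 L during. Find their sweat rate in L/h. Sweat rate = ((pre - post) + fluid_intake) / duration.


Body mass change = 1.12 kg
Total sweat loss = 1.12 + 0.95 = 2.07 L
Rate = 2.07 / 0.6 = 3.45 L/h

3.45 L/h


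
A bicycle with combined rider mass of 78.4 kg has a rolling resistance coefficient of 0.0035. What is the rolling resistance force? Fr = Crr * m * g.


Fr = 0.0035 * 78.4 * 9.81
= 0.2744 * 9.81
= 2.692 N

2.692 N


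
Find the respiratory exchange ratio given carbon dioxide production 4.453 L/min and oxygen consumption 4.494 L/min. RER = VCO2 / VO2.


VCO2 = 4.453 L/min
VO2 = 4.494 L/min
RER = 4.453 / 4.494 = 0.9909

0.9909


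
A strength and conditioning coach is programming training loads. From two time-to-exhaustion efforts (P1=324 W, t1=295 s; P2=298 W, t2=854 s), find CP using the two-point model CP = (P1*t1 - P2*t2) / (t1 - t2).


Work in trial 1 = 95580 J
Work in trial 2 = 254492 J
Delta work = -158912 J
Delta time = -559 s
CP = -158912 / -559 = 284.28 W

284.28 W


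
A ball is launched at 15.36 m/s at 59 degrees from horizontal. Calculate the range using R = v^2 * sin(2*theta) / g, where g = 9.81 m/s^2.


sin(2 * 59) = sin(118) = 0.882948
v^2 = 15.36^2 = 235.9296
R = 235.9296 * 0.882948 / 9.81
= 21.235 m

21.235 m


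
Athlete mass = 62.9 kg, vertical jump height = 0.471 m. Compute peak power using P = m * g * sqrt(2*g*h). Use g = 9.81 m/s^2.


sqrt(2 * 9.81 * 0.471) = sqrt(9.24102) = 3.039905 m/s
P = 62.9 * 9.81 * 3.039905
= 1875.77 W

1875.77 W


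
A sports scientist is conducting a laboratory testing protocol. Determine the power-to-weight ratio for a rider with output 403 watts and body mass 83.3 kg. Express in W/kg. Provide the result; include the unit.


P/W = 403 / 83.3 = 4.838 W/kg

4.838 W/kg


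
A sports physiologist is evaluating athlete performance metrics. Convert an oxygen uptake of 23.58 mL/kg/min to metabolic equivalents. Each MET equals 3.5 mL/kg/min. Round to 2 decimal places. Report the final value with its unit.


One MET = 3.5 mL/kg/min
Number of METs = 23.58 / 3.5
= 6.74 METs

6.74 METs


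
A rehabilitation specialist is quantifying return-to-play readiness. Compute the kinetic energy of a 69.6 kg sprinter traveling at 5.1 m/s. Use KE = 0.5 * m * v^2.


Velocity squared = 26.01
KE = 0.5 * 69.6 * 26.01 = 905.15 J

905.15 J


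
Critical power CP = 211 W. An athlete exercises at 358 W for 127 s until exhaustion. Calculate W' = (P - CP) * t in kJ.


P - CP = 358 - 211 = 147 W
W' = 147 * 127 = 18669 J
= 18669 / 1000 = 18.669 kJ

18.669 kJ


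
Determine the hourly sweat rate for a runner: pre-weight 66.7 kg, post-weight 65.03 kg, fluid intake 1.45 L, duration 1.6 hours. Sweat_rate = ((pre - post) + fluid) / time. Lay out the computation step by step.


Mass lost = 66.7 - 65.03 = 1.67 kg
Add fluid consumed: 1.67 + 1.45 = 3.12 L total sweat
Sweat rate = 3.12 / 1.6 = 1.95 L/h

1.95 L/h


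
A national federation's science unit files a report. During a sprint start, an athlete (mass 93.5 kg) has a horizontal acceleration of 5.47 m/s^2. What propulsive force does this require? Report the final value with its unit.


Propulsive force = mass * acceleration
= 93.5 kg * 5.47 m/s^2
= 511.45 N

511.45 N


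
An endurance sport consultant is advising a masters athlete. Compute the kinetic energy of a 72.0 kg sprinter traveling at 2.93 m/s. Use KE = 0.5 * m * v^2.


Velocity squared = 8.5849
KE = 0.5 * 72.0 * 8.5849 = 309.06 J

309.06 J


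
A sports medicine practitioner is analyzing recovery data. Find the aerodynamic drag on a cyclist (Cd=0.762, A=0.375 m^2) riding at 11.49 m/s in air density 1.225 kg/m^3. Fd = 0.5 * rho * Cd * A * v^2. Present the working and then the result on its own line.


Fd = 0.5 * 1.225 * 0.762 * 0.375 * 11.49^2
= 0.5 * 1.225 * 0.762 * 0.375 * 132.0201
= 23.106 N

23.106 N


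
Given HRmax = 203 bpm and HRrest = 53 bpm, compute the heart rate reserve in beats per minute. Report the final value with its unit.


Heart rate reserve = maximum HR minus resting HR
HRR = 203 - 53 = 150 bpm

150 bpm


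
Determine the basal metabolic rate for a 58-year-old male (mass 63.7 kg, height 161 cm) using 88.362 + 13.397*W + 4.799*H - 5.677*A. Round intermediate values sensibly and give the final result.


BMR = 88.362 + 13.397*63.7 + 4.799*161 - 5.677*58
= 1385.12 kcal/day

1385.12 kcal/day


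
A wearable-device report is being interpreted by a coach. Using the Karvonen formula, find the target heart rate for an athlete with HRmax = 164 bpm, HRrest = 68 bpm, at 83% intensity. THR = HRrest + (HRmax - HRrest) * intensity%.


HRR = 164 - 68 = 96
THR = 68 + 96 * 0.83
= 68 + 79.68
= 147.68 bpm

147.68 bpm


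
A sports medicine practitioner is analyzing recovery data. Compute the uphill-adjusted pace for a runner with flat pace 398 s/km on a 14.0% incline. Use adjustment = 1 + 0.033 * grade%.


Adjustment factor = 1 + 0.033 * 14.0 = 1.462
Grade-adjusted pace = 398 * 1.462 = 581.88 s/km

581.88 s/km


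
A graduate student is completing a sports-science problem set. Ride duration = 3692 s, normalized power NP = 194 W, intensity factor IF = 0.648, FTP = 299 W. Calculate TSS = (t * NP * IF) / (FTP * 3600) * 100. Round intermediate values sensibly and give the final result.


Numerator = 3692 * 194 * 0.648 = 464128.704
Denominator = 299 * 3600 = 1076400
TSS = 464128.704 / 1076400 * 100
= 43.12

43.12 TSS


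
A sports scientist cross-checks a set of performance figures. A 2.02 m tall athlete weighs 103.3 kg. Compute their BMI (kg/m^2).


height^2 = 4.0804 m^2
BMI = 103.3 / 4.0804 = 25.32 kg/m^2

25.32 kg/m^2


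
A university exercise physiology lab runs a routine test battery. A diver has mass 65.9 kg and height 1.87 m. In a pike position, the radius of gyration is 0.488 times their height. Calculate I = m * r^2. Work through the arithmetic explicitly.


r = 0.488 * 1.87 = 0.91256 m
I = m * r^2 = 65.9 * 0.832766 = 54.879 kg*m^2

54.879 kg*m^2


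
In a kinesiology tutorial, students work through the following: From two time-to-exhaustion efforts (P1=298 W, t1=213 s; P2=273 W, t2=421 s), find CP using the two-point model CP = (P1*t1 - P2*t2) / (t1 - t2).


Work in trial 1 = 63474 J
Work in trial 2 = 114933 J
Delta work = -51459 J
Delta time = -208 s
CP = -51459 / -208 = 247.4 W

247.4 W


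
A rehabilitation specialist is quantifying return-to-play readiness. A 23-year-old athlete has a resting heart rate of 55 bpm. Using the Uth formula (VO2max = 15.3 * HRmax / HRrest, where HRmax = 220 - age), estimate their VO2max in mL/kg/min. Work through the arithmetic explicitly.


HRmax = 220 - 23 = 197 bpm
Ratio = HRmax / HRrest = 197 / 55 = 3.5818
VO2max = 15.3 * 3.5818 = 54.8 mL/kg/min

54.8 mL/kg/min


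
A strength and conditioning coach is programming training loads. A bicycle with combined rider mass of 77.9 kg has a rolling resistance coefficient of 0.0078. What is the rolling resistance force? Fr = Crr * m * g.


Fr = 0.0078 * 77.9 * 9.81
= 0.60762 * 9.81
= 5.961 N

5.961 N


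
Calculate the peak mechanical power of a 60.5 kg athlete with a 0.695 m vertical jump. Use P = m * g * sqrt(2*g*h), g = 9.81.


First, sqrt(2gh) = sqrt(2 * 9.81 * 0.695)
= sqrt(13.6359) = 3.692682 m/s
Power = 60.5 * 9.81 * 3.692682 = 2191.63 W

2191.63 W


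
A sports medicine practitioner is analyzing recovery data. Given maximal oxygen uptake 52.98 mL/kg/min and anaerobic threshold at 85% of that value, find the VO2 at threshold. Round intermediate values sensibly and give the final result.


Percentage as decimal = 0.85
VO2 at AT = 52.98 * 0.85 = 45.03 mL/kg/min

45.03 mL/kg/min


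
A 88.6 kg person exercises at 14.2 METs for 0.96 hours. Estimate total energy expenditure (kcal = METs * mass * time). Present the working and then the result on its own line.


Energy = METs * mass(kg) * time(h)
= 14.2 * 88.6 * 0.96
= 1207.8 kcal

1207.8 kcal


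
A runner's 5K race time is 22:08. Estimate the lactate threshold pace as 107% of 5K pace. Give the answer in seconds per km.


Total race time = 22*60 + 8 = 1328 seconds
5K pace = 1328 / 5 = 265.6 sec/km
LT pace = 265.6 * 1.07 = 284.19 sec/km

284.19 s/km


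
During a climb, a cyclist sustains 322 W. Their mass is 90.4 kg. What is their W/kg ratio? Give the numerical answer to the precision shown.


Power-to-weight = 322 W / 90.4 kg
= 3.562 W/kg

3.562 W/kg


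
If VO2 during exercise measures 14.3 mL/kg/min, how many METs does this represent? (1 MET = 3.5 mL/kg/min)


METs = VO2 / 3.5 = 14.3 / 3.5 = 4.09

4.09 METs


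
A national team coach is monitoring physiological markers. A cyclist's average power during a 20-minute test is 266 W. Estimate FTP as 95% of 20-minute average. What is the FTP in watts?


FTP = 20-min power * 0.95
= 266 * 0.95
= 252.7 W

252.7 W


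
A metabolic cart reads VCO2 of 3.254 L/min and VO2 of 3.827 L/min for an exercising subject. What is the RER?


RER = VCO2 / VO2 = 3.254 / 3.827 = 0.8503

0.8503


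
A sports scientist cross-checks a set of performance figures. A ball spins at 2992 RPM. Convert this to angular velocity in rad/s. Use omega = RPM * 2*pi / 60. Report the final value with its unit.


omega = 2992 * 2 * pi / 60
= 2992 * 6.28318531 / 60
= 18799.29 / 60
= 313.322 rad/s

313.322 rad/s


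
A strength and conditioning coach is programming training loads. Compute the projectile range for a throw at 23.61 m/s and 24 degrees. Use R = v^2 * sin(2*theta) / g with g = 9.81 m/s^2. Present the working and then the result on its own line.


Two times the angle = 48 degrees
sin(48) = 0.743145
R = 557.4321 * 0.743145 / 9.81 = 42.228 m

42.228 m
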